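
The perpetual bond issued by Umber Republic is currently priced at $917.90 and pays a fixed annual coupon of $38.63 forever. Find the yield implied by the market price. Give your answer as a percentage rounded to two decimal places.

P = C/r ⇒ r = C/P = $38.63/$917.90 = 0.042085

4.21%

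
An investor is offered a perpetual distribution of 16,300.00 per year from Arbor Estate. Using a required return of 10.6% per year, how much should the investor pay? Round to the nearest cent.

153773.58

Level perpetuity: PV = C / r = 16,300.00 / 0.106 = 153,773.58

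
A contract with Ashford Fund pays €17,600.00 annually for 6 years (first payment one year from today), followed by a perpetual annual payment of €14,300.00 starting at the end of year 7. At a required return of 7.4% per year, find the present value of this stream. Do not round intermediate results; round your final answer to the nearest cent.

PV of 6-year annuity: €17,600.00 × [1 − (1+0.074)^−6] / 0.074 = 82865.11631
Perpetuity value at year 6: €14,300.00 / 0.074 = 193243.24324
PV of perpetuity: 193243.24324 / (1+0.074)^6 = 125915.33624
Total PV = 82865.11631 + 125915.33624 = 208780.45255

€208780.45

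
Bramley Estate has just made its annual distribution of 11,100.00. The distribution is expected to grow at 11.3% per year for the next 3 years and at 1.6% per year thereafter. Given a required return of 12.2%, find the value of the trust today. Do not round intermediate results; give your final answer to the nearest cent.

D_1 = 12354.30000
D_2 = 13750.33590
D_3 = 15304.12386
Terminal value at year 3: TV = D_3×(1+g_2)/(r−g_2) = 15548.98984/0.106 = 146688.58338
P_0 = D_1/(1+r)^1 + D_2/(1+r)^2 + D_3/(1+r)^3 + TV/(1+r)^3
    = 11010.96257 + 10922.63934 + 10835.02458 + 103852.68846 = 136621.31495

136621.31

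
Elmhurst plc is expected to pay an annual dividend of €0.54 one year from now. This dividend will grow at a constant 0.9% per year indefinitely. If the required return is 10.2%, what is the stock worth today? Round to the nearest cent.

Growing perpetuity: P = D₁ / (r − g) = €0.5400 / (0.102 − 0.009) = €5.81

€5.81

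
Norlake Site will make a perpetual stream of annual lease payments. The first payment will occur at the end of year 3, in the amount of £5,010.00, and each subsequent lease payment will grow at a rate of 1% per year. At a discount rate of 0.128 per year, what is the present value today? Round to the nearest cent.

Value at end of year 2: C₁ / (r − g) = £5,010.00 / (0.128 − 0.01) = £42,457.6271
Discount to today: PV = £42,457.6271 / (1 + 0.128)^2 = £42,457.6271 / 1.272384 = £33,368.56

£33368.56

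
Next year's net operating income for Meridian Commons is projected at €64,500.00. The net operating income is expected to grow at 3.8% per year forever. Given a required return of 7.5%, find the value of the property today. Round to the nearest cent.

€1743243.24

Growing perpetuity: P = D₁ / (r − g) = €64,500.0000 / (0.075 − 0.038) = €1,743,243.24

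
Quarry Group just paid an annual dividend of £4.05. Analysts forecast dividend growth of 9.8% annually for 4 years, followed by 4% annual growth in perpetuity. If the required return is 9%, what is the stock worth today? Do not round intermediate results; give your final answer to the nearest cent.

D_1 = 4.44690
D_2 = 4.88270
D_3 = 5.36120
D_4 = 5.88660
Terminal value at year 4: TV = D_4×(1+g_2)/(r−g_2) = 6.12206/0.05 = 122.44124
P_0 = D_1/(1+r)^1 + D_2/(1+r)^2 + D_3/(1+r)^3 + D_4/(1+r)^4 + TV/(1+r)^4
    = 4.07972 + 4.10967 + 4.13983 + 4.17021 + 86.74046 = 103.23990

£103.24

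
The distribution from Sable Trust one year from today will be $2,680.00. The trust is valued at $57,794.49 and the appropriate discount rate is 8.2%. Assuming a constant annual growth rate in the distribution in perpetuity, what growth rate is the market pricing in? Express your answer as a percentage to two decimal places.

3.56%

P = D₁/(r−g) ⇒ g = r − D₁/P = 0.082 − $2,680.00/$57,794.49 = 0.035629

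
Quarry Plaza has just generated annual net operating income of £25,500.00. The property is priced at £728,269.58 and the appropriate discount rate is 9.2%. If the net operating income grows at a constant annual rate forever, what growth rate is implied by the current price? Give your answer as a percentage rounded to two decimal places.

5.51%

P = D₀(1+g)/(r−g) ⇒ P(r−g) = D₀(1+g) ⇒ g(P+D₀) = P·r − D₀
g = (P·r − D₀)/(P + D₀) = (£728,269.58×0.092 − £25,500.00) / (£728,269.58 + £25,500.00) = 0.055058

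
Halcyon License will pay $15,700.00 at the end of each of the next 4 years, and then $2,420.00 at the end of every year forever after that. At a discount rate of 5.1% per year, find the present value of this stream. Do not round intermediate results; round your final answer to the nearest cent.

$94432.02

PV of 4-year annuity: $15,700.00 × [1 − (1+0.051)^−4] / 0.051 = 55542.34620
Perpetuity value at year 4: $2,420.00 / 0.051 = 47450.98039
PV of perpetuity: 47450.98039 / (1+0.051)^4 = 38889.67607
Total PV = 55542.34620 + 38889.67607 = 94432.02227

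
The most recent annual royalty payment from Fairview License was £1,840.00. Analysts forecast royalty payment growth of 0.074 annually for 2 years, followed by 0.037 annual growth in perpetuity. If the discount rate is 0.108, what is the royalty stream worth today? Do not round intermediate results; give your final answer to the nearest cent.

£28762.69

D_1 = 1976.16000
D_2 = 2122.39584
Terminal value at year 2: TV = D_2×(1+g_2)/(r−g_2) = 2200.92449/0.071 = 30998.93642
P_0 = D_1/(1+r)^1 + D_2/(1+r)^2 + TV/(1+r)^2
    = 1783.53791 + 1728.80840 + 25250.34246 = 28762.68877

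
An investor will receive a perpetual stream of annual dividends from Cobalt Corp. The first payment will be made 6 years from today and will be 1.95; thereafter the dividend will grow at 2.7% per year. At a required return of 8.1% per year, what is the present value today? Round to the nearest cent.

24.46

Value at end of year 5: C₁ / (r − g) = 1.95 / (0.081 − 0.027) = 36.1111
Discount to today: PV = 36.1111 / (1 + 0.081)^5 = 36.1111 / 1.476143 = 24.46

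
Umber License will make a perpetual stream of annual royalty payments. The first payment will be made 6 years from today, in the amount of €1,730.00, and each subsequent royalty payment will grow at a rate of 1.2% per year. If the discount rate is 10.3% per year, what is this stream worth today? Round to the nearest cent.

€11644.67

Value at end of year 5: C₁ / (r − g) = €1,730.00 / (0.103 − 0.012) = €19,010.9890
Discount to today: PV = €19,010.9890 / (1 + 0.103)^5 = €19,010.9890 / 1.632592 = €11,644.67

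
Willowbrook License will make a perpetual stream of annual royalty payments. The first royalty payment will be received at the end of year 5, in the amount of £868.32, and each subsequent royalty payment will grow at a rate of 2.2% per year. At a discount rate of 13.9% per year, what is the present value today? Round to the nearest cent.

Value at end of year 4: C₁ / (r − g) = £868.32 / (0.139 − 0.022) = £7,421.5385
Discount to today: PV = £7,421.5385 / (1 + 0.139)^4 = £7,421.5385 / 1.683042 = £4,409.60

£4409.60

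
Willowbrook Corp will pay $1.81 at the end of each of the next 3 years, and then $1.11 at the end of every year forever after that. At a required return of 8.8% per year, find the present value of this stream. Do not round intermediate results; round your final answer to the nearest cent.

PV of 3-year annuity: $1.81 × [1 − (1+0.088)^−3] / 0.088 = 4.59802
Perpetuity value at year 3: $1.11 / 0.088 = 12.61364
PV of perpetuity: 12.61364 / (1+0.088)^3 = 9.79385
Total PV = 4.59802 + 9.79385 = 14.39188

$14.39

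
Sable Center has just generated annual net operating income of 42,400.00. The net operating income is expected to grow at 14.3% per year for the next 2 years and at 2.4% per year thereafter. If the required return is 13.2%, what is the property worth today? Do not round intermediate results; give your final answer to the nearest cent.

495905.83

D_1 = 48463.20000
D_2 = 55393.43760
Terminal value at year 2: TV = D_2×(1+g_2)/(r−g_2) = 56722.88010/0.108 = 525211.85280
P_0 = D_1/(1+r)^1 + D_2/(1+r)^2 + TV/(1+r)^2
    = 42812.01413 + 43228.03194 + 409865.78431 = 495905.83039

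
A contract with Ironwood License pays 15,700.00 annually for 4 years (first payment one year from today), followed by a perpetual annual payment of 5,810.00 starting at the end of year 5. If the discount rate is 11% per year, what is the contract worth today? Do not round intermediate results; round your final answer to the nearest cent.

83501.37

PV of 4-year annuity: 15,700.00 × [1 − (1+0.11)^−4] / 0.11 = 48708.39733
Perpetuity value at year 4: 5,810.00 / 0.11 = 52818.18182
PV of perpetuity: 52818.18182 / (1+0.11)^4 = 34792.97236
Total PV = 48708.39733 + 34792.97236 = 83501.36969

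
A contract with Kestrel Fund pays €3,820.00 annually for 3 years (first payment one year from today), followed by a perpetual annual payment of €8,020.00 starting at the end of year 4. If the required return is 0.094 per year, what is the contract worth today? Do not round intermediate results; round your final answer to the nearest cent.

PV of 3-year annuity: €3,820.00 × [1 − (1+0.094)^−3] / 0.094 = 9601.02580
Perpetuity value at year 3: €8,020.00 / 0.094 = 85319.14894
PV of perpetuity: 85319.14894 / (1+0.094)^3 = 65162.02148
Total PV = 9601.02580 + 65162.02148 = 74763.04728

€74763.05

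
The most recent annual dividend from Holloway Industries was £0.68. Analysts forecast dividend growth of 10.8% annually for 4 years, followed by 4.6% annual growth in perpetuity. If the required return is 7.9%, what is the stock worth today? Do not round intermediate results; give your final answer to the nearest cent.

£26.87

D_1 = 0.75344
D_2 = 0.83481
D_3 = 0.92497
D_4 = 1.02487
Terminal value at year 4: TV = D_4×(1+g_2)/(r−g_2) = 1.07201/0.033 = 32.48521
P_0 = D_1/(1+r)^1 + D_2/(1+r)^2 + D_3/(1+r)^3 + D_4/(1+r)^4 + TV/(1+r)^4
    = 0.69828 + 0.71704 + 0.73632 + 0.75611 + 23.96624 = 26.87398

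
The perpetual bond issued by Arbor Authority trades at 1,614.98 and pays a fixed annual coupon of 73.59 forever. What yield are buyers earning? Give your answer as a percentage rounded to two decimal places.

P = C/r ⇒ r = C/P = 73.59/1,614.98 = 0.045567

4.56%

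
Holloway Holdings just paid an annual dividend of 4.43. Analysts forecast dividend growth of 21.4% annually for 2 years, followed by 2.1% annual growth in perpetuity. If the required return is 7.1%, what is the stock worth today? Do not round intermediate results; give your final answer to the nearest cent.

D_1 = 5.37802
D_2 = 6.52892
Terminal value at year 2: TV = D_2×(1+g_2)/(r−g_2) = 6.66602/0.05 = 133.32047
P_0 = D_1/(1+r)^1 + D_2/(1+r)^2 + TV/(1+r)^2
    = 5.02149 + 5.69196 + 116.22991 = 126.94337

126.94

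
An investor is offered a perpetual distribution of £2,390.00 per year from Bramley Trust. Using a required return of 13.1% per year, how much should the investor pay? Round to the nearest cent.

Level perpetuity: PV = C / r = £2,390.00 / 0.131 = £18,244.27

£18244.27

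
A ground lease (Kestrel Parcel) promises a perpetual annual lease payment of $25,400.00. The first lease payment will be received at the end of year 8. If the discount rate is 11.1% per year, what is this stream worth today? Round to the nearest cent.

Value at end of year 7: C / r = $25,400.00 / 0.111 = $228,828.8288
Discount to today: PV = $228,828.8288 / (1 + 0.111)^7 = $228,828.8288 / 2.089288 = $109,524.76

$109524.76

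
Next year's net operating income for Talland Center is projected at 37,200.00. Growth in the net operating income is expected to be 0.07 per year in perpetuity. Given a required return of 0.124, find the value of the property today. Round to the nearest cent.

Growing perpetuity: P = D₁ / (r − g) = 37,200.0000 / (0.124 − 0.07) = 688,888.89

688888.89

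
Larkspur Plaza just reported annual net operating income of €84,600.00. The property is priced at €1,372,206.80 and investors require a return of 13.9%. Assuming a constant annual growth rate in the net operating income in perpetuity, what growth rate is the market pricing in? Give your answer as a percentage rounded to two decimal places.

7.29%

P = D₀(1+g)/(r−g) ⇒ P(r−g) = D₀(1+g) ⇒ g(P+D₀) = P·r − D₀
g = (P·r − D₀)/(P + D₀) = (€1,372,206.80×0.139 − €84,600.00) / (€1,372,206.80 + €84,600.00) = 0.072856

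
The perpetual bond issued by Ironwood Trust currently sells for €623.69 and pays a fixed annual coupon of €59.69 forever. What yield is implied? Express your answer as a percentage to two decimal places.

P = C/r ⇒ r = C/P = €59.69/€623.69 = 0.095705

9.57%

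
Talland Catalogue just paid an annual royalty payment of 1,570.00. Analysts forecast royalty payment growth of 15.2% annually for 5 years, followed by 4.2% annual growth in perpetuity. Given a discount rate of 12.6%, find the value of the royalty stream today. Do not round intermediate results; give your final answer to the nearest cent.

D_1 = 1808.64000
D_2 = 2083.55328
D_3 = 2400.25338
D_4 = 2765.09189
D_5 = 3185.38586
Terminal value at year 5: TV = D_5×(1+g_2)/(r−g_2) = 3319.17207/0.084 = 39513.95316
P_0 = D_1/(1+r)^1 + D_2/(1+r)^2 + D_3/(1+r)^3 + D_4/(1+r)^4 + D_5/(1+r)^5 + TV/(1+r)^5
    = 1606.25222 + 1643.34153 + 1681.28724 + 1720.10915 + 1759.82748 + 21830.24090 = 30241.05852

30241.06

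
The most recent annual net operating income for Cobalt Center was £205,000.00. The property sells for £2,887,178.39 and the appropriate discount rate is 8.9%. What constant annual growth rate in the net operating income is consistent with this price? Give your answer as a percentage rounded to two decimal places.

1.68%

P = D₀(1+g)/(r−g) ⇒ P(r−g) = D₀(1+g) ⇒ g(P+D₀) = P·r − D₀
g = (P·r − D₀)/(P + D₀) = (£2,887,178.39×0.089 − £205,000.00) / (£2,887,178.39 + £205,000.00) = 0.016803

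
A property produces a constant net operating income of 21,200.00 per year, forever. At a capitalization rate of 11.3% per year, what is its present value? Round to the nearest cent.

Level perpetuity: PV = C / r = 21,200.00 / 0.113 = 187,610.62

187610.62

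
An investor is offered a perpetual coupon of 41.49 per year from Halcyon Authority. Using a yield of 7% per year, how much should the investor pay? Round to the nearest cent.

Level perpetuity: PV = C / r = 41.49 / 0.07 = 592.71

592.71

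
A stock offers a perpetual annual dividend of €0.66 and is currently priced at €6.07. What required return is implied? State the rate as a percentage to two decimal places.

10.87%

P = C/r ⇒ r = C/P = €0.66/€6.07 = 0.108731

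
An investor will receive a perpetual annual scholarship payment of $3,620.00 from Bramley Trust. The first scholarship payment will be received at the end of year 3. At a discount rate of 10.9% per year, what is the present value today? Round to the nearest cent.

Value at end of year 2: C / r = $3,620.00 / 0.109 = $33,211.0092
Discount to today: PV = $33,211.0092 / (1 + 0.109)^2 = $33,211.0092 / 1.229881 = $27,003.43

$27003.43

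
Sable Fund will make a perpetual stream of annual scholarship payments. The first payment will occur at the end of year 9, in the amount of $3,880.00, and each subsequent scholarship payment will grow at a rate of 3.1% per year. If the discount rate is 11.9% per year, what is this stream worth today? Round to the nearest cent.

$17935.29

Value at end of year 8: C₁ / (r − g) = $3,880.00 / (0.119 − 0.031) = $44,090.9091
Discount to today: PV = $44,090.9091 / (1 + 0.119)^8 = $44,090.9091 / 2.458333 = $17,935.29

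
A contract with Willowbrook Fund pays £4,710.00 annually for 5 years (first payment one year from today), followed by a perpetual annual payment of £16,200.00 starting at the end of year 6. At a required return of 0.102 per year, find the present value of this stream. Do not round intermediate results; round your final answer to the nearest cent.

£115489.02

PV of 5-year annuity: £4,710.00 × [1 − (1+0.102)^−5] / 0.102 = 17763.75377
Perpetuity value at year 5: £16,200.00 / 0.102 = 158823.52941
PV of perpetuity: 158823.52941 / (1+0.102)^5 = 97725.26802
Total PV = 17763.75377 + 97725.26802 = 115489.02180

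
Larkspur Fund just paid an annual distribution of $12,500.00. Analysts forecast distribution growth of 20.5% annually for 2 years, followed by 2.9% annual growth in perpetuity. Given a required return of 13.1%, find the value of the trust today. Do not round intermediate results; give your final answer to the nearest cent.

D_1 = 15062.50000
D_2 = 18150.31250
Terminal value at year 2: TV = D_2×(1+g_2)/(r−g_2) = 18676.67156/0.102 = 183104.62316
P_0 = D_1/(1+r)^1 + D_2/(1+r)^2 + TV/(1+r)^2
    = 13317.86030 + 14189.23224 + 143144.31347 = 170651.40601

$170651.41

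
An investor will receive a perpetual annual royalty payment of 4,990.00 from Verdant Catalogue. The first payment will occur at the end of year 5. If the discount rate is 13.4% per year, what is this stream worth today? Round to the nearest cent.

22518.71

Value at end of year 4: C / r = 4,990.00 / 0.134 = 37,238.8060
Discount to today: PV = 37,238.8060 / (1 + 0.134)^4 = 37,238.8060 / 1.653683 = 22,518.71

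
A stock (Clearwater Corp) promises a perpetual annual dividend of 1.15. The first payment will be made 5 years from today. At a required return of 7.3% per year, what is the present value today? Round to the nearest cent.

11.88

Value at end of year 4: C / r = 1.15 / 0.073 = 15.7534
Discount to today: PV = 15.7534 / (1 + 0.073)^4 = 15.7534 / 1.325558 = 11.88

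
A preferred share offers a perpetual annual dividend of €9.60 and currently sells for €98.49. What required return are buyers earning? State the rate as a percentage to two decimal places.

9.75%

P = C/r ⇒ r = C/P = €9.60/€98.49 = 0.097472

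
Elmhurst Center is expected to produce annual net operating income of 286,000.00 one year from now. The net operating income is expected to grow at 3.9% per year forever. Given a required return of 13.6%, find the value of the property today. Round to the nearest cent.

2948453.61

Growing perpetuity: P = D₁ / (r − g) = 286,000.0000 / (0.136 − 0.039) = 2,948,453.61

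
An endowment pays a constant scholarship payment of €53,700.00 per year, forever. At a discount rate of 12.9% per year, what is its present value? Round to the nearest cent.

Level perpetuity: PV = C / r = €53,700.00 / 0.129 = €416,279.07

€416279.07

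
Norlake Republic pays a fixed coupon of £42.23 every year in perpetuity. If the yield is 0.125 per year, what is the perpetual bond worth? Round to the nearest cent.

Level perpetuity: PV = C / r = £42.23 / 0.125 = £337.84

£337.84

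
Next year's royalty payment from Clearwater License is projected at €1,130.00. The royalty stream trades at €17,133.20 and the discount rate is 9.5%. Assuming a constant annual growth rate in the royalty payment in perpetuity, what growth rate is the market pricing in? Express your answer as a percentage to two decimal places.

P = D₁/(r−g) ⇒ g = r − D₁/P = 0.095 − €1,130.00/€17,133.20 = 0.029046

2.90%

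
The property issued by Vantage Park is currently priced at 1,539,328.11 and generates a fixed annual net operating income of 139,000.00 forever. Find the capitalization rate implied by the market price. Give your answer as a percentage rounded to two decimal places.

P = C/r ⇒ r = C/P = 139,000.00/1,539,328.11 = 0.090299

9.03%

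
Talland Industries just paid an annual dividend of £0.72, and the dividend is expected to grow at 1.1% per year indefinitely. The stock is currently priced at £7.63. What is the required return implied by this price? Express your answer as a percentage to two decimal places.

D₁ = £0.72 × 1.011 = £0.7279
P = D₁/(r − g) ⇒ r = D₁/P + g = £0.7279/£7.63 + 0.011 = 0.095402 + 0.011 = 0.106402

10.64%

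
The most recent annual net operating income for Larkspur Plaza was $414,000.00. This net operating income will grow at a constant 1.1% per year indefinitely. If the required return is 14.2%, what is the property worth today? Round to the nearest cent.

D₁ = D₀ × (1 + g) = $414,000.00 × 1.011 = $418,554.0000
Growing perpetuity: P = D₁ / (r − g) = $418,554.0000 / (0.142 − 0.011) = $3,195,068.70

$3195068.70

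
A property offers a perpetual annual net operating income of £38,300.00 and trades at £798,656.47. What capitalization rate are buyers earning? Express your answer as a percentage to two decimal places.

P = C/r ⇒ r = C/P = £38,300.00/£798,656.47 = 0.047956

4.80%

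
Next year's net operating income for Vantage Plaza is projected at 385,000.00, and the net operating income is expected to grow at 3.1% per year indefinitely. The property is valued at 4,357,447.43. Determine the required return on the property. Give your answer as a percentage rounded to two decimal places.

11.94%

P = D₁/(r − g) ⇒ r = D₁/P + g = 385,000.0000/4,357,447.43 + 0.031 = 0.088354 + 0.031 = 0.119354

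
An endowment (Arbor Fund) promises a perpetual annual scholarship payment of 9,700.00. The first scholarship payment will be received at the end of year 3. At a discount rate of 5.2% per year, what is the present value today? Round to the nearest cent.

168553.16

Value at end of year 2: C / r = 9,700.00 / 0.052 = 186,538.4615
Discount to today: PV = 186,538.4615 / (1 + 0.052)^2 = 186,538.4615 / 1.106704 = 168,553.16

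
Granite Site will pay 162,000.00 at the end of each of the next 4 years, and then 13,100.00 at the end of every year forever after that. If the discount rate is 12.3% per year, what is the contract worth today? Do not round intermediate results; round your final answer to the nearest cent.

555922.63

PV of 4-year annuity: 162,000.00 × [1 − (1+0.123)^−4] / 0.123 = 488957.73830
Perpetuity value at year 4: 13,100.00 / 0.123 = 106504.06504
PV of perpetuity: 106504.06504 / (1+0.123)^4 = 66964.88991
Total PV = 488957.73830 + 66964.88991 = 555922.62821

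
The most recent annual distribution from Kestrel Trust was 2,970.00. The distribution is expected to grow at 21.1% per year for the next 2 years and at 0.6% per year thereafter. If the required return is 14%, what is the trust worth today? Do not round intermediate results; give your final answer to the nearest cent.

D_1 = 3596.67000
D_2 = 4355.56737
Terminal value at year 2: TV = D_2×(1+g_2)/(r−g_2) = 4381.70077/0.134 = 32699.25951
P_0 = D_1/(1+r)^1 + D_2/(1+r)^2 + TV/(1+r)^2
    = 3154.97368 + 3351.46766 + 25161.01840 = 31667.45974

31667.46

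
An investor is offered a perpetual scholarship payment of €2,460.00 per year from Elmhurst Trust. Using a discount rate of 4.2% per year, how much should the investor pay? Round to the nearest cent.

€58571.43

Level perpetuity: PV = C / r = €2,460.00 / 0.042 = €58,571.43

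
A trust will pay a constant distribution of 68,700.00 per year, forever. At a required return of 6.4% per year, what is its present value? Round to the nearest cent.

Level perpetuity: PV = C / r = 68,700.00 / 0.064 = 1,073,437.50

1073437.50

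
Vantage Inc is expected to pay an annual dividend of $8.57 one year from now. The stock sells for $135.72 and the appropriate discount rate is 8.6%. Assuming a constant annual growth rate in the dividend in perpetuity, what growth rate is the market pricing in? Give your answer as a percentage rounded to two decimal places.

P = D₁/(r−g) ⇒ g = r − D₁/P = 0.086 − $8.57/$135.72 = 0.022855

2.29%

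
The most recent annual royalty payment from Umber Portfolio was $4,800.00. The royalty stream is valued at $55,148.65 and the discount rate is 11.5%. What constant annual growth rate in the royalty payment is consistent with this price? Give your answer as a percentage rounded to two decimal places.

P = D₀(1+g)/(r−g) ⇒ P(r−g) = D₀(1+g) ⇒ g(P+D₀) = P·r − D₀
g = (P·r − D₀)/(P + D₀) = ($55,148.65×0.115 − $4,800.00) / ($55,148.65 + $4,800.00) = 0.025724

2.57%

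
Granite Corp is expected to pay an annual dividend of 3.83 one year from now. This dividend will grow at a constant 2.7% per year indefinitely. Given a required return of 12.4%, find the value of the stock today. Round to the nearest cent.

39.48

Growing perpetuity: P = D₁ / (r − g) = 3.8300 / (0.124 − 0.027) = 39.48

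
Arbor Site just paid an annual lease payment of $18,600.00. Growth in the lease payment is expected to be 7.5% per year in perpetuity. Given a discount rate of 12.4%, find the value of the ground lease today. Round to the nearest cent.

D₁ = D₀ × (1 + g) = $18,600.00 × 1.075 = $19,995.0000
Growing perpetuity: P = D₁ / (r − g) = $19,995.0000 / (0.124 − 0.075) = $408,061.22

$408061.22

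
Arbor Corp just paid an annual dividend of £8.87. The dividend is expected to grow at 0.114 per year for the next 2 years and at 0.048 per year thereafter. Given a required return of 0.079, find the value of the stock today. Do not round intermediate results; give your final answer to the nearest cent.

£338.24

D_1 = 9.88118
D_2 = 11.00763
Terminal value at year 2: TV = D_2×(1+g_2)/(r−g_2) = 11.53600/0.031 = 372.12906
P_0 = D_1/(1+r)^1 + D_2/(1+r)^2 + TV/(1+r)^2
    = 9.15772 + 9.45477 + 319.63233 = 338.24482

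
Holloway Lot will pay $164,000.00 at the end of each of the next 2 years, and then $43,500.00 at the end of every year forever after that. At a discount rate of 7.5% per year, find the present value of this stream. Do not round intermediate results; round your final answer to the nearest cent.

PV of 2-year annuity: $164,000.00 × [1 − (1+0.075)^−2] / 0.075 = 294472.68794
Perpetuity value at year 2: $43,500.00 / 0.075 = 580000.00000
PV of perpetuity: 580000.00000 / (1+0.075)^2 = 501892.91509
Total PV = 294472.68794 + 501892.91509 = 796365.60303

$796365.60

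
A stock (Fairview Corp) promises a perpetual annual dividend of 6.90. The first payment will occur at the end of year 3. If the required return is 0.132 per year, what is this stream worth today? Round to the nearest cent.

40.79

Value at end of year 2: C / r = 6.90 / 0.132 = 52.2727
Discount to today: PV = 52.2727 / (1 + 0.132)^2 = 52.2727 / 1.281424 = 40.79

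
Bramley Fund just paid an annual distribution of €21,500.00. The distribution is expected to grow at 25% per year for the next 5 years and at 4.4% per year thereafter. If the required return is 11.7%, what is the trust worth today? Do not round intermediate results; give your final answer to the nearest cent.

€692202.10

D_1 = 26875.00000
D_2 = 33593.75000
D_3 = 41992.18750
D_4 = 52490.23438
D_5 = 65612.79297
Terminal value at year 5: TV = D_5×(1+g_2)/(r−g_2) = 68499.75586/0.073 = 938352.81999
P_0 = D_1/(1+r)^1 + D_2/(1+r)^2 + D_3/(1+r)^3 + D_4/(1+r)^4 + D_5/(1+r)^5 + TV/(1+r)^5
    = 24059.98209 + 26924.77853 + 30130.68323 + 33718.31158 + 37733.11502 + 539635.23392 = 692202.10436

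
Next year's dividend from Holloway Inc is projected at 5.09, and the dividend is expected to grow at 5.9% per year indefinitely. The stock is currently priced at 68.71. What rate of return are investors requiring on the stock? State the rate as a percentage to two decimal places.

13.31%

P = D₁/(r − g) ⇒ r = D₁/P + g = 5.0900/68.71 + 0.059 = 0.074079 + 0.059 = 0.133079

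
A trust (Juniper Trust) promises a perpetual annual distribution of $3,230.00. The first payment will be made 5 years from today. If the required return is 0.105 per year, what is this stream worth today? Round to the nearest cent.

Value at end of year 4: C / r = $3,230.00 / 0.105 = $30,761.9048
Discount to today: PV = $30,761.9048 / (1 + 0.105)^4 = $30,761.9048 / 1.490902 = $20,633.08

$20633.08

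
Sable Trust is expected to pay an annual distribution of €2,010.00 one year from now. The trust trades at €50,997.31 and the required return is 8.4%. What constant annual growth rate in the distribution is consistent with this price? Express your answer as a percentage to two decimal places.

P = D₁/(r−g) ⇒ g = r − D₁/P = 0.084 − €2,010.00/€50,997.31 = 0.044586

4.46%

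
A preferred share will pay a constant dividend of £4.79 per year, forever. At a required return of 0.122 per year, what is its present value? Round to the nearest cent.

£39.26

Level perpetuity: PV = C / r = £4.79 / 0.122 = £39.26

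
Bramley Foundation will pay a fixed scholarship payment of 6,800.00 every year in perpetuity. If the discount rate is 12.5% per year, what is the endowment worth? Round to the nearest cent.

54400.00

Level perpetuity: PV = C / r = 6,800.00 / 0.125 = 54,400.00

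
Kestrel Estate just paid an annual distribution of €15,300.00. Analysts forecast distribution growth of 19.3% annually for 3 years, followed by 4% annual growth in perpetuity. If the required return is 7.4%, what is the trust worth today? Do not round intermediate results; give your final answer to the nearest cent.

D_1 = 18252.90000
D_2 = 21775.70970
D_3 = 25978.42167
Terminal value at year 3: TV = D_3×(1+g_2)/(r−g_2) = 27017.55854/0.034 = 794634.07468
P_0 = D_1/(1+r)^1 + D_2/(1+r)^2 + D_3/(1+r)^3 + TV/(1+r)^3
    = 16995.25140 + 18878.33791 + 20970.07181 + 641437.49076 = 698281.15188

€698281.15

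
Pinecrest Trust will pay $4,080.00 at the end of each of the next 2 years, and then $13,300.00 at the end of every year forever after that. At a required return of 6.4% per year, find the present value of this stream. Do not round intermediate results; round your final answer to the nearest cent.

PV of 2-year annuity: $4,080.00 × [1 − (1+0.064)^−2] / 0.064 = 7438.52111
Perpetuity value at year 2: $13,300.00 / 0.064 = 207812.50000
PV of perpetuity: 207812.50000 / (1+0.064)^2 = 183564.37970
Total PV = 7438.52111 + 183564.37970 = 191002.90081

$191002.90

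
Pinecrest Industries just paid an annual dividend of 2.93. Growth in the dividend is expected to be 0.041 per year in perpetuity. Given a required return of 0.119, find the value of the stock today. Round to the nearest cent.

39.10

D₁ = D₀ × (1 + g) = 2.93 × 1.041 = 3.0501
Growing perpetuity: P = D₁ / (r − g) = 3.0501 / (0.119 − 0.041) = 39.10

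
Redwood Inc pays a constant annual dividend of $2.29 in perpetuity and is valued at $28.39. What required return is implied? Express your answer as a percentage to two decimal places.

P = C/r ⇒ r = C/P = $2.29/$28.39 = 0.080662

8.07%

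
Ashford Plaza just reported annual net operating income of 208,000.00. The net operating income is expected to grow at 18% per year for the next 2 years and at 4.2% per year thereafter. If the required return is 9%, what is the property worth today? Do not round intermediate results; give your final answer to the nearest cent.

D_1 = 245440.00000
D_2 = 289619.20000
Terminal value at year 2: TV = D_2×(1+g_2)/(r−g_2) = 301783.20640/0.048 = 6287150.13333
P_0 = D_1/(1+r)^1 + D_2/(1+r)^2 + TV/(1+r)^2
    = 225174.31193 + 243766.68631 + 5291768.48189 = 5760709.48012

5760709.48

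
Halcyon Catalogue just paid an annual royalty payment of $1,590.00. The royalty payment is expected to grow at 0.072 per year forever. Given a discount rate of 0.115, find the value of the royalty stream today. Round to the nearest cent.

D₁ = D₀ × (1 + g) = $1,590.00 × 1.072 = $1,704.4800
Growing perpetuity: P = D₁ / (r − g) = $1,704.4800 / (0.115 − 0.072) = $39,639.07

$39639.07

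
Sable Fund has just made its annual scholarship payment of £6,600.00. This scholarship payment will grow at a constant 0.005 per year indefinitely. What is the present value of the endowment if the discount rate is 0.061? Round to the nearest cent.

D₁ = D₀ × (1 + g) = £6,600.00 × 1.005 = £6,633.0000
Growing perpetuity: P = D₁ / (r − g) = £6,633.0000 / (0.061 − 0.005) = £118,446.43

£118446.43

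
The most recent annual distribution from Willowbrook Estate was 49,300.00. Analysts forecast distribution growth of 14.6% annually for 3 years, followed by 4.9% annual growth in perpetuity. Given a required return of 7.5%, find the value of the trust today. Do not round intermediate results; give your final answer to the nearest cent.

D_1 = 56497.80000
D_2 = 64746.47880
D_3 = 74199.46470
Terminal value at year 3: TV = D_3×(1+g_2)/(r−g_2) = 77835.23848/0.026 = 2993663.01828
P_0 = D_1/(1+r)^1 + D_2/(1+r)^2 + D_3/(1+r)^3 + TV/(1+r)^3
    = 52556.09302 + 56027.23963 + 59727.64337 + 2409780.68812 = 2578091.66414

2578091.66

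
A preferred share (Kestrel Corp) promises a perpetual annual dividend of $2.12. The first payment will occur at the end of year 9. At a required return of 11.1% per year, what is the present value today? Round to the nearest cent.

Value at end of year 8: C / r = $2.12 / 0.111 = $19.0991
Discount to today: PV = $19.0991 / (1 + 0.111)^8 = $19.0991 / 2.321200 = $8.23

$8.23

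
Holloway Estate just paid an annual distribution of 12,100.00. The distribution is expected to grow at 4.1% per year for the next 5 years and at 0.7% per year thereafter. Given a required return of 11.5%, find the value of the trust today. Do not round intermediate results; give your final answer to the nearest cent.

D_1 = 12596.10000
D_2 = 13112.54010
D_3 = 13650.15424
D_4 = 14209.81057
D_5 = 14792.41280
Terminal value at year 5: TV = D_5×(1+g_2)/(r−g_2) = 14895.95969/0.108 = 137925.55269
P_0 = D_1/(1+r)^1 + D_2/(1+r)^2 + D_3/(1+r)^3 + D_4/(1+r)^4 + D_5/(1+r)^5 + TV/(1+r)^5
    = 11296.95067 + 10547.19789 + 9847.20449 + 9193.66805 + 8583.50533 + 80033.23947 = 129501.76590

129501.77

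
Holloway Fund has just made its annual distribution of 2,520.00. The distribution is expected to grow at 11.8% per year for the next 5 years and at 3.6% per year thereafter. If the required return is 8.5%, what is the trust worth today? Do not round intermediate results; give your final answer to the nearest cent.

75687.96

D_1 = 2817.36000
D_2 = 3149.80848
D_3 = 3521.48588
D_4 = 3937.02121
D_5 = 4401.58972
Terminal value at year 5: TV = D_5×(1+g_2)/(r−g_2) = 4560.04695/0.049 = 93062.18261
P_0 = D_1/(1+r)^1 + D_2/(1+r)^2 + D_3/(1+r)^3 + D_4/(1+r)^4 + D_5/(1+r)^5 + TV/(1+r)^5
    = 2596.64516 + 2675.62147 + 2756.99981 + 2840.85327 + 2927.25710 + 61890.57862 = 75687.95543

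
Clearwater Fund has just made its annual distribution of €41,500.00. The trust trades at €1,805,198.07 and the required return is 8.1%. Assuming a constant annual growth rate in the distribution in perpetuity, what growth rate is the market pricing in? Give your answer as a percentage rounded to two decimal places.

P = D₀(1+g)/(r−g) ⇒ P(r−g) = D₀(1+g) ⇒ g(P+D₀) = P·r − D₀
g = (P·r − D₀)/(P + D₀) = (€1,805,198.07×0.081 − €41,500.00) / (€1,805,198.07 + €41,500.00) = 0.056707

5.67%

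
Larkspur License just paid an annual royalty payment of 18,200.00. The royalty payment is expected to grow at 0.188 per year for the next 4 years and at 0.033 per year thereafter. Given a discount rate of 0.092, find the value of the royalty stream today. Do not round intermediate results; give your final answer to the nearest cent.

536639.41

D_1 = 21621.60000
D_2 = 25686.46080
D_3 = 30515.51543
D_4 = 36252.43233
Terminal value at year 4: TV = D_4×(1+g_2)/(r−g_2) = 37448.76260/0.059 = 634724.78980
P_0 = D_1/(1+r)^1 + D_2/(1+r)^2 + D_3/(1+r)^3 + D_4/(1+r)^4 + TV/(1+r)^4
    = 19800.00000 + 21540.65934 + 23434.34368 + 25494.50576 + 446369.90593 = 536639.41471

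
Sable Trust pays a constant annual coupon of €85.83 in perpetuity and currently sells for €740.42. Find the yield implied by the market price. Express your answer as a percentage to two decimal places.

P = C/r ⇒ r = C/P = €85.83/€740.42 = 0.115921

11.59%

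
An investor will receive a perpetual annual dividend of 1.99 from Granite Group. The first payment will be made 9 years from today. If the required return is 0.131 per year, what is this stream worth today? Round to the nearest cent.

5.67

Value at end of year 8: C / r = 1.99 / 0.131 = 15.1908
Discount to today: PV = 15.1908 / (1 + 0.131)^8 = 15.1908 / 2.677323 = 5.67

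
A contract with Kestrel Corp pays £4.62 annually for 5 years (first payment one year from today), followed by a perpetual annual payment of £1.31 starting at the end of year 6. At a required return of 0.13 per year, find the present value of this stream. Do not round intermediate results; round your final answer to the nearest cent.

PV of 5-year annuity: £4.62 × [1 − (1+0.13)^−5] / 0.13 = 16.24961
Perpetuity value at year 5: £1.31 / 0.13 = 10.07692
PV of perpetuity: 10.07692 / (1+0.13)^5 = 5.46935
Total PV = 16.24961 + 5.46935 = 21.71896

£21.72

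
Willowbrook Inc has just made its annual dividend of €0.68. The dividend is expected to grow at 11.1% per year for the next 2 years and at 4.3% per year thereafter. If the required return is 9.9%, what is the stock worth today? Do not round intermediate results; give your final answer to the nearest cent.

€14.33

D_1 = 0.75548
D_2 = 0.83934
Terminal value at year 2: TV = D_2×(1+g_2)/(r−g_2) = 0.87543/0.056 = 15.63268
P_0 = D_1/(1+r)^1 + D_2/(1+r)^2 + TV/(1+r)^2
    = 0.68742 + 0.69493 + 12.94309 = 14.32544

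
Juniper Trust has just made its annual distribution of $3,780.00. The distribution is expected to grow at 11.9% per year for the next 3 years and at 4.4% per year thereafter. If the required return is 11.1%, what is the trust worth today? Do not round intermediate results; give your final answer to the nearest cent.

D_1 = 4229.82000
D_2 = 4733.16858
D_3 = 5296.41564
Terminal value at year 3: TV = D_3×(1+g_2)/(r−g_2) = 5529.45793/0.067 = 82529.22282
P_0 = D_1/(1+r)^1 + D_2/(1+r)^2 + D_3/(1+r)^3 + TV/(1+r)^3
    = 3807.21872 + 3834.63344 + 3862.24556 + 60181.85619 = 71685.95391

$71685.95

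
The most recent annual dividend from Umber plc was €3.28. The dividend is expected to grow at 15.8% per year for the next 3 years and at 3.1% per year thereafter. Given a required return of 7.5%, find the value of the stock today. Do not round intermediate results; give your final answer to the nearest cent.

D_1 = 3.79824
D_2 = 4.39836
D_3 = 5.09330
Terminal value at year 3: TV = D_3×(1+g_2)/(r−g_2) = 5.25120/0.044 = 119.34535
P_0 = D_1/(1+r)^1 + D_2/(1+r)^2 + D_3/(1+r)^3 + TV/(1+r)^3
    = 3.53325 + 3.80605 + 4.09991 + 96.06830 = 107.50750

€107.51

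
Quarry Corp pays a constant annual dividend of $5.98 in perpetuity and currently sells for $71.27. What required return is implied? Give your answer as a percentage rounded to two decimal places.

8.39%

P = C/r ⇒ r = C/P = $5.98/$71.27 = 0.083906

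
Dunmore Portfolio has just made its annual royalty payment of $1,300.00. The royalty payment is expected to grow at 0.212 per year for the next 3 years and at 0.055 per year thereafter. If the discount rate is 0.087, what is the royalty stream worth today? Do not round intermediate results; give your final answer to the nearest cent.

D_1 = 1575.60000
D_2 = 1909.62720
D_3 = 2314.46817
Terminal value at year 3: TV = D_3×(1+g_2)/(r−g_2) = 2441.76392/0.032 = 76305.12236
P_0 = D_1/(1+r)^1 + D_2/(1+r)^2 + D_3/(1+r)^3 + TV/(1+r)^3
    = 1449.49402 + 1616.17917 + 1802.03234 + 59410.75355 = 64278.45907

$64278.46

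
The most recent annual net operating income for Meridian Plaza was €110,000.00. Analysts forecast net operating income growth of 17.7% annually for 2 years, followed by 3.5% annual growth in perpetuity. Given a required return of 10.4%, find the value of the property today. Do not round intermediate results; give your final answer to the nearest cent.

€2117722.38

D_1 = 129470.00000
D_2 = 152386.19000
Terminal value at year 2: TV = D_2×(1+g_2)/(r−g_2) = 157719.70665/0.069 = 2285792.85000
P_0 = D_1/(1+r)^1 + D_2/(1+r)^2 + TV/(1+r)^2
    = 117273.55072 + 125028.05181 + 1875420.77721 = 2117722.37975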